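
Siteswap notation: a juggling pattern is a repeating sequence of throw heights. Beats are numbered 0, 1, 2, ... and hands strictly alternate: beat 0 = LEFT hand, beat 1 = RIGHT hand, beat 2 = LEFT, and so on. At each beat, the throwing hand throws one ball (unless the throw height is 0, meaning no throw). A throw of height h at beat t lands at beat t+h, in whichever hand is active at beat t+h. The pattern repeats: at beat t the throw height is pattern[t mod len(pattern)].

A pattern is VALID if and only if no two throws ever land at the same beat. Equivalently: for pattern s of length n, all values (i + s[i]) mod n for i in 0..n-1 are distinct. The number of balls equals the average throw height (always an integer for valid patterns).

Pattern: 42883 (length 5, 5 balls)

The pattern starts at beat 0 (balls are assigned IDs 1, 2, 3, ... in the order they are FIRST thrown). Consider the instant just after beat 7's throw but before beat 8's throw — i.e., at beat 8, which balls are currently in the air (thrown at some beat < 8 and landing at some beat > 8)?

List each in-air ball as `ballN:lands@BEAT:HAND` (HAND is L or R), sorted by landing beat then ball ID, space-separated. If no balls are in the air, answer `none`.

Beat 0 (L): throw ball1 h=4 -> lands@4:L; in-air after throw: [b1@4:L]
Beat 1 (R): throw ball2 h=2 -> lands@3:R; in-air after throw: [b2@3:R b1@4:L]
Beat 2 (L): throw ball3 h=8 -> lands@10:L; in-air after throw: [b2@3:R b1@4:L b3@10:L]
Beat 3 (R): throw ball2 h=8 -> lands@11:R; in-air after throw: [b1@4:L b3@10:L b2@11:R]
Beat 4 (L): throw ball1 h=3 -> lands@7:R; in-air after throw: [b1@7:R b3@10:L b2@11:R]
Beat 5 (R): throw ball4 h=4 -> lands@9:R; in-air after throw: [b1@7:R b4@9:R b3@10:L b2@11:R]
Beat 6 (L): throw ball5 h=2 -> lands@8:L; in-air after throw: [b1@7:R b5@8:L b4@9:R b3@10:L b2@11:R]
Beat 7 (R): throw ball1 h=8 -> lands@15:R; in-air after throw: [b5@8:L b4@9:R b3@10:L b2@11:R b1@15:R]
Beat 8 (L): throw ball5 h=8 -> lands@16:L; in-air after throw: [b4@9:R b3@10:L b2@11:R b1@15:R b5@16:L]

Answer: ball4:lands@9:R ball3:lands@10:L ball2:lands@11:R ball1:lands@15:R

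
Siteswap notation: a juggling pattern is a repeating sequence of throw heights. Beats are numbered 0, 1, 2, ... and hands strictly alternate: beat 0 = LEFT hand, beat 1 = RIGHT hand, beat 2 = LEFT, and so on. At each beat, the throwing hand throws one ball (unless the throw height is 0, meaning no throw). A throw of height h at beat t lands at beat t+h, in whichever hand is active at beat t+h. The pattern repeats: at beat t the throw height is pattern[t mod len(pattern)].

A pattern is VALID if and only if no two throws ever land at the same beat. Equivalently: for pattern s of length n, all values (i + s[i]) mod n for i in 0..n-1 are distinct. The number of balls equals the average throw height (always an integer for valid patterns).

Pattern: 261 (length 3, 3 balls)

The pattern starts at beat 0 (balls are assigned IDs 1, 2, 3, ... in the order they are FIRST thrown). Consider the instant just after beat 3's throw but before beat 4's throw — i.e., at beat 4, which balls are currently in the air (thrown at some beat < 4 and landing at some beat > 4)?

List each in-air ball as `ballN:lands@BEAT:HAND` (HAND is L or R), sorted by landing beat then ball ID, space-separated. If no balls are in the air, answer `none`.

Beat 0 (L): throw ball1 h=2 -> lands@2:L; in-air after throw: [b1@2:L]
Beat 1 (R): throw ball2 h=6 -> lands@7:R; in-air after throw: [b1@2:L b2@7:R]
Beat 2 (L): throw ball1 h=1 -> lands@3:R; in-air after throw: [b1@3:R b2@7:R]
Beat 3 (R): throw ball1 h=2 -> lands@5:R; in-air after throw: [b1@5:R b2@7:R]
Beat 4 (L): throw ball3 h=6 -> lands@10:L; in-air after throw: [b1@5:R b2@7:R b3@10:L]

Answer: ball1:lands@5:R ball2:lands@7:R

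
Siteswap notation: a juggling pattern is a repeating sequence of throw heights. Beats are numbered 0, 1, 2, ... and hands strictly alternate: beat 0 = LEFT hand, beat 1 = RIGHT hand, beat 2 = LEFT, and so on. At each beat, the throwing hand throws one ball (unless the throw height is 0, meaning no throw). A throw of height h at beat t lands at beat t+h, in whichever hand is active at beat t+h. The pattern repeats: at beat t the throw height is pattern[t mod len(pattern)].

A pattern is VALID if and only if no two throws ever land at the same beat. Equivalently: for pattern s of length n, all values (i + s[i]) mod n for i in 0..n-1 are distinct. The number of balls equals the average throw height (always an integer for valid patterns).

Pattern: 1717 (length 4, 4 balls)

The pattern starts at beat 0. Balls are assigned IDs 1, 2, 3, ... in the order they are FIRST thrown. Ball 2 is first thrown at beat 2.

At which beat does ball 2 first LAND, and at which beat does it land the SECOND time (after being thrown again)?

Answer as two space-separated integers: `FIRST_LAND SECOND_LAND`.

Beat 0 (L): throw ball1 h=1 -> lands@1:R; in-air after throw: [b1@1:R]
Beat 1 (R): throw ball1 h=7 -> lands@8:L; in-air after throw: [b1@8:L]
Beat 2 (L): throw ball2 h=1 -> lands@3:R; in-air after throw: [b2@3:R b1@8:L]
Beat 3 (R): throw ball2 h=7 -> lands@10:L; in-air after throw: [b1@8:L b2@10:L]
Beat 4 (L): throw ball3 h=1 -> lands@5:R; in-air after throw: [b3@5:R b1@8:L b2@10:L]
Beat 5 (R): throw ball3 h=7 -> lands@12:L; in-air after throw: [b1@8:L b2@10:L b3@12:L]
Beat 6 (L): throw ball4 h=1 -> lands@7:R; in-air after throw: [b4@7:R b1@8:L b2@10:L b3@12:L]
Beat 7 (R): throw ball4 h=7 -> lands@14:L; in-air after throw: [b1@8:L b2@10:L b3@12:L b4@14:L]
Beat 8 (L): throw ball1 h=1 -> lands@9:R; in-air after throw: [b1@9:R b2@10:L b3@12:L b4@14:L]
Beat 9 (R): throw ball1 h=7 -> lands@16:L; in-air after throw: [b2@10:L b3@12:L b4@14:L b1@16:L]
Beat 10 (L): throw ball2 h=1 -> lands@11:R; in-air after throw: [b2@11:R b3@12:L b4@14:L b1@16:L]
Ball 2: thrown@2 h=1 -> first land @3; rethrown@3 h=7 -> second land @10

Answer: 3 10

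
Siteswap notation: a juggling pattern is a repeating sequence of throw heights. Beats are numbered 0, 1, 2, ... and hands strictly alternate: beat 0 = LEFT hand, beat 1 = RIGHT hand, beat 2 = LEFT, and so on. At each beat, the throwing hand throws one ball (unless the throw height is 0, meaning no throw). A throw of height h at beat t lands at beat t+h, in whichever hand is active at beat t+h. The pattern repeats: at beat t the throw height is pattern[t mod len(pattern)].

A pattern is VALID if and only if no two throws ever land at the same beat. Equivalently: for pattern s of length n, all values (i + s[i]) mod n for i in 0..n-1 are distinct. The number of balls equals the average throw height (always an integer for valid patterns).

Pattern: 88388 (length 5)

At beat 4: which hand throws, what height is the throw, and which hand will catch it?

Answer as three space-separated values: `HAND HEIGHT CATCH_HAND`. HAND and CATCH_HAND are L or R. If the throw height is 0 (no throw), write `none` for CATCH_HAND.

Answer: L 8 L

Derivation:
Beat 4: 4 mod 2 = 0, so hand = L
Throw height = pattern[4 mod 5] = pattern[4] = 8
Lands at beat 4+8=12, 12 mod 2 = 0, so catch hand = L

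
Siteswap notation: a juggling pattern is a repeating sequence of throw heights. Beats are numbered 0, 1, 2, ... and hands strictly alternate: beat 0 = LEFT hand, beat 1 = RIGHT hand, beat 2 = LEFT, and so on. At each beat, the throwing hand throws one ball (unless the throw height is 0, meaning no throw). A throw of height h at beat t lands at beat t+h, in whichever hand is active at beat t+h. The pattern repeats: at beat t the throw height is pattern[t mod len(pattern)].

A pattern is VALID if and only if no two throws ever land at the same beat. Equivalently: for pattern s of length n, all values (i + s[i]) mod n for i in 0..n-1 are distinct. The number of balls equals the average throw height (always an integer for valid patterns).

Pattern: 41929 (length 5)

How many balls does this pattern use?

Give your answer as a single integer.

Pattern = [4, 1, 9, 2, 9], length n = 5
  position 0: throw height = 4, running sum = 4
  position 1: throw height = 1, running sum = 5
  position 2: throw height = 9, running sum = 14
  position 3: throw height = 2, running sum = 16
  position 4: throw height = 9, running sum = 25
Total sum = 25; balls = sum / n = 25 / 5 = 5

Answer: 5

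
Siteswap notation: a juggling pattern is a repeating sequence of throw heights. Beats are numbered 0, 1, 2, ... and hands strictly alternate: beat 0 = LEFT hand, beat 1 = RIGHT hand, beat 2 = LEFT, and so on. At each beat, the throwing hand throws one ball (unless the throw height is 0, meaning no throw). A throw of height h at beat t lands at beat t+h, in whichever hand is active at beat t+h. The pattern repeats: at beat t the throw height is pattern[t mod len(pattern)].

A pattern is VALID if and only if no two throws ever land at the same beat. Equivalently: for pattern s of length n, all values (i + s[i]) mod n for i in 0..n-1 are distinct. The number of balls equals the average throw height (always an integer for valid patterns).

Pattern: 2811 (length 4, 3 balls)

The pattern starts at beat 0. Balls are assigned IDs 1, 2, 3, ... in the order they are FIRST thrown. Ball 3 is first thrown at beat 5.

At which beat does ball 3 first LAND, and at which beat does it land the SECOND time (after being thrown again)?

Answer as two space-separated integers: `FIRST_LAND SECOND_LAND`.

Answer: 13 21

Derivation:
Beat 0 (L): throw ball1 h=2 -> lands@2:L; in-air after throw: [b1@2:L]
Beat 1 (R): throw ball2 h=8 -> lands@9:R; in-air after throw: [b1@2:L b2@9:R]
Beat 2 (L): throw ball1 h=1 -> lands@3:R; in-air after throw: [b1@3:R b2@9:R]
Beat 3 (R): throw ball1 h=1 -> lands@4:L; in-air after throw: [b1@4:L b2@9:R]
Beat 4 (L): throw ball1 h=2 -> lands@6:L; in-air after throw: [b1@6:L b2@9:R]
Beat 5 (R): throw ball3 h=8 -> lands@13:R; in-air after throw: [b1@6:L b2@9:R b3@13:R]
Beat 6 (L): throw ball1 h=1 -> lands@7:R; in-air after throw: [b1@7:R b2@9:R b3@13:R]
Beat 7 (R): throw ball1 h=1 -> lands@8:L; in-air after throw: [b1@8:L b2@9:R b3@13:R]
Beat 8 (L): throw ball1 h=2 -> lands@10:L; in-air after throw: [b2@9:R b1@10:L b3@13:R]
Beat 9 (R): throw ball2 h=8 -> lands@17:R; in-air after throw: [b1@10:L b3@13:R b2@17:R]
Beat 10 (L): throw ball1 h=1 -> lands@11:R; in-air after throw: [b1@11:R b3@13:R b2@17:R]
Beat 11 (R): throw ball1 h=1 -> lands@12:L; in-air after throw: [b1@12:L b3@13:R b2@17:R]
Beat 12 (L): throw ball1 h=2 -> lands@14:L; in-air after throw: [b3@13:R b1@14:L b2@17:R]
Beat 13 (R): throw ball3 h=8 -> lands@21:R; in-air after throw: [b1@14:L b2@17:R b3@21:R]
Beat 14 (L): throw ball1 h=1 -> lands@15:R; in-air after throw: [b1@15:R b2@17:R b3@21:R]
Beat 15 (R): throw ball1 h=1 -> lands@16:L; in-air after throw: [b1@16:L b2@17:R b3@21:R]
Beat 16 (L): throw ball1 h=2 -> lands@18:L; in-air after throw: [b2@17:R b1@18:L b3@21:R]
Beat 17 (R): throw ball2 h=8 -> lands@25:R; in-air after throw: [b1@18:L b3@21:R b2@25:R]
Ball 3: thrown@5 h=8 -> first land @13; rethrown@13 h=8 -> second land @21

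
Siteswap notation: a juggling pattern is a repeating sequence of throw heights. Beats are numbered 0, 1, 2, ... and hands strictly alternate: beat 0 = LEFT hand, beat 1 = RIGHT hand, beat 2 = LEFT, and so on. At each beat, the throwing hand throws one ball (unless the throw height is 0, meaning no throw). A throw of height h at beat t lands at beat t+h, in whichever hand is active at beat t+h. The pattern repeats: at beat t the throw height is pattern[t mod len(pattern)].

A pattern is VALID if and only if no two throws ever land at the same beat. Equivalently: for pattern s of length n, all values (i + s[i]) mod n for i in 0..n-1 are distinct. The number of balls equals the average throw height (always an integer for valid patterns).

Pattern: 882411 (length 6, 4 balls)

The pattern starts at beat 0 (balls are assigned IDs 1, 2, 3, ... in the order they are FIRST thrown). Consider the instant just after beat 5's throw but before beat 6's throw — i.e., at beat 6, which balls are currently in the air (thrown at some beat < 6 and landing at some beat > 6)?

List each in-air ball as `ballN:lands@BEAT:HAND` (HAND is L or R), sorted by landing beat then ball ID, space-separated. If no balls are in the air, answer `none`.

Answer: ball4:lands@7:R ball1:lands@8:L ball2:lands@9:R

Derivation:
Beat 0 (L): throw ball1 h=8 -> lands@8:L; in-air after throw: [b1@8:L]
Beat 1 (R): throw ball2 h=8 -> lands@9:R; in-air after throw: [b1@8:L b2@9:R]
Beat 2 (L): throw ball3 h=2 -> lands@4:L; in-air after throw: [b3@4:L b1@8:L b2@9:R]
Beat 3 (R): throw ball4 h=4 -> lands@7:R; in-air after throw: [b3@4:L b4@7:R b1@8:L b2@9:R]
Beat 4 (L): throw ball3 h=1 -> lands@5:R; in-air after throw: [b3@5:R b4@7:R b1@8:L b2@9:R]
Beat 5 (R): throw ball3 h=1 -> lands@6:L; in-air after throw: [b3@6:L b4@7:R b1@8:L b2@9:R]
Beat 6 (L): throw ball3 h=8 -> lands@14:L; in-air after throw: [b4@7:R b1@8:L b2@9:R b3@14:L]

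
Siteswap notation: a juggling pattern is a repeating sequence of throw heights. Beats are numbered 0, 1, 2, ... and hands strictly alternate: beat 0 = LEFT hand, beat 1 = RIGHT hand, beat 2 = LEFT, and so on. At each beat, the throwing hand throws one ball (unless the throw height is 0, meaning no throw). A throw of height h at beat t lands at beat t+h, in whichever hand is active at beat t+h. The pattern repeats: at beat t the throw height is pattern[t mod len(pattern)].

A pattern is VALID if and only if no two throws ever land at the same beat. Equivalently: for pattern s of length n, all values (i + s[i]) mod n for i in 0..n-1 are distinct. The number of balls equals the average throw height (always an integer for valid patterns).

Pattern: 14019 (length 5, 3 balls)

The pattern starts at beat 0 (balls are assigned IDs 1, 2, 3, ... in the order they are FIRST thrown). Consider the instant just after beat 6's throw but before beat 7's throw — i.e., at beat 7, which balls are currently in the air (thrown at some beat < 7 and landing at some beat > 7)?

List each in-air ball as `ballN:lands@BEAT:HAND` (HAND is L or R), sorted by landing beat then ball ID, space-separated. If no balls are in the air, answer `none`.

Answer: ball1:lands@10:L ball2:lands@13:R

Derivation:
Beat 0 (L): throw ball1 h=1 -> lands@1:R; in-air after throw: [b1@1:R]
Beat 1 (R): throw ball1 h=4 -> lands@5:R; in-air after throw: [b1@5:R]
Beat 3 (R): throw ball2 h=1 -> lands@4:L; in-air after throw: [b2@4:L b1@5:R]
Beat 4 (L): throw ball2 h=9 -> lands@13:R; in-air after throw: [b1@5:R b2@13:R]
Beat 5 (R): throw ball1 h=1 -> lands@6:L; in-air after throw: [b1@6:L b2@13:R]
Beat 6 (L): throw ball1 h=4 -> lands@10:L; in-air after throw: [b1@10:L b2@13:R]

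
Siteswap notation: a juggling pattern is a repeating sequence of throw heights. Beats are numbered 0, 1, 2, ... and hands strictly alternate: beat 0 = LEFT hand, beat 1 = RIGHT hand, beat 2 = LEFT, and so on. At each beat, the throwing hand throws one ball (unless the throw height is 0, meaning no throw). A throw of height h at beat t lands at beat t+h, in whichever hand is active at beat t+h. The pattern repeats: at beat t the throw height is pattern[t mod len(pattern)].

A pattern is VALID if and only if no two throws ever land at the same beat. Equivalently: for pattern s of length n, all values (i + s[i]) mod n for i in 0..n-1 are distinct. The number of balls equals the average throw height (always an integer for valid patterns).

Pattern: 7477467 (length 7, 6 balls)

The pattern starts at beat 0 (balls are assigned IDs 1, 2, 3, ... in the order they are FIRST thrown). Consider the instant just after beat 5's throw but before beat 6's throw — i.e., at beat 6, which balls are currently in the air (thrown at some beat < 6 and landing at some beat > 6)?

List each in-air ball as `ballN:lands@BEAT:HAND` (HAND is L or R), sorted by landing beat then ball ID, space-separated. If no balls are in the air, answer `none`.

Answer: ball1:lands@7:R ball5:lands@8:L ball3:lands@9:R ball4:lands@10:L ball2:lands@11:R

Derivation:
Beat 0 (L): throw ball1 h=7 -> lands@7:R; in-air after throw: [b1@7:R]
Beat 1 (R): throw ball2 h=4 -> lands@5:R; in-air after throw: [b2@5:R b1@7:R]
Beat 2 (L): throw ball3 h=7 -> lands@9:R; in-air after throw: [b2@5:R b1@7:R b3@9:R]
Beat 3 (R): throw ball4 h=7 -> lands@10:L; in-air after throw: [b2@5:R b1@7:R b3@9:R b4@10:L]
Beat 4 (L): throw ball5 h=4 -> lands@8:L; in-air after throw: [b2@5:R b1@7:R b5@8:L b3@9:R b4@10:L]
Beat 5 (R): throw ball2 h=6 -> lands@11:R; in-air after throw: [b1@7:R b5@8:L b3@9:R b4@10:L b2@11:R]
Beat 6 (L): throw ball6 h=7 -> lands@13:R; in-air after throw: [b1@7:R b5@8:L b3@9:R b4@10:L b2@11:R b6@13:R]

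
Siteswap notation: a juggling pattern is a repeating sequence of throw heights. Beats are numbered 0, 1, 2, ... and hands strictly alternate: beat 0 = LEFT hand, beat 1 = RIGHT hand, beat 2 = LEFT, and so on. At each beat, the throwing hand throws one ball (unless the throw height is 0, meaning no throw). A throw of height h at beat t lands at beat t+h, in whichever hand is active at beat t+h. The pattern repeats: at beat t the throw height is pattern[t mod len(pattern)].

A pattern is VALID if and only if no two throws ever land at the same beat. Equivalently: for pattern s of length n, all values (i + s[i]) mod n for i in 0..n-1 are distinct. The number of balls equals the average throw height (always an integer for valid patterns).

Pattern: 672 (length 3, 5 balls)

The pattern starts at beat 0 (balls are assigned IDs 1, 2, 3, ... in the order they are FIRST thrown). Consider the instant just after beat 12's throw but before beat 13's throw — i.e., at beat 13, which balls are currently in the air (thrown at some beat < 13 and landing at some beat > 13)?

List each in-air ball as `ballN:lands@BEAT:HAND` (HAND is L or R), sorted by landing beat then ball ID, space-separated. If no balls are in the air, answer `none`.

Beat 0 (L): throw ball1 h=6 -> lands@6:L; in-air after throw: [b1@6:L]
Beat 1 (R): throw ball2 h=7 -> lands@8:L; in-air after throw: [b1@6:L b2@8:L]
Beat 2 (L): throw ball3 h=2 -> lands@4:L; in-air after throw: [b3@4:L b1@6:L b2@8:L]
Beat 3 (R): throw ball4 h=6 -> lands@9:R; in-air after throw: [b3@4:L b1@6:L b2@8:L b4@9:R]
Beat 4 (L): throw ball3 h=7 -> lands@11:R; in-air after throw: [b1@6:L b2@8:L b4@9:R b3@11:R]
Beat 5 (R): throw ball5 h=2 -> lands@7:R; in-air after throw: [b1@6:L b5@7:R b2@8:L b4@9:R b3@11:R]
Beat 6 (L): throw ball1 h=6 -> lands@12:L; in-air after throw: [b5@7:R b2@8:L b4@9:R b3@11:R b1@12:L]
Beat 7 (R): throw ball5 h=7 -> lands@14:L; in-air after throw: [b2@8:L b4@9:R b3@11:R b1@12:L b5@14:L]
Beat 8 (L): throw ball2 h=2 -> lands@10:L; in-air after throw: [b4@9:R b2@10:L b3@11:R b1@12:L b5@14:L]
Beat 9 (R): throw ball4 h=6 -> lands@15:R; in-air after throw: [b2@10:L b3@11:R b1@12:L b5@14:L b4@15:R]
Beat 10 (L): throw ball2 h=7 -> lands@17:R; in-air after throw: [b3@11:R b1@12:L b5@14:L b4@15:R b2@17:R]
Beat 11 (R): throw ball3 h=2 -> lands@13:R; in-air after throw: [b1@12:L b3@13:R b5@14:L b4@15:R b2@17:R]
Beat 12 (L): throw ball1 h=6 -> lands@18:L; in-air after throw: [b3@13:R b5@14:L b4@15:R b2@17:R b1@18:L]
Beat 13 (R): throw ball3 h=7 -> lands@20:L; in-air after throw: [b5@14:L b4@15:R b2@17:R b1@18:L b3@20:L]

Answer: ball5:lands@14:L ball4:lands@15:R ball2:lands@17:R ball1:lands@18:L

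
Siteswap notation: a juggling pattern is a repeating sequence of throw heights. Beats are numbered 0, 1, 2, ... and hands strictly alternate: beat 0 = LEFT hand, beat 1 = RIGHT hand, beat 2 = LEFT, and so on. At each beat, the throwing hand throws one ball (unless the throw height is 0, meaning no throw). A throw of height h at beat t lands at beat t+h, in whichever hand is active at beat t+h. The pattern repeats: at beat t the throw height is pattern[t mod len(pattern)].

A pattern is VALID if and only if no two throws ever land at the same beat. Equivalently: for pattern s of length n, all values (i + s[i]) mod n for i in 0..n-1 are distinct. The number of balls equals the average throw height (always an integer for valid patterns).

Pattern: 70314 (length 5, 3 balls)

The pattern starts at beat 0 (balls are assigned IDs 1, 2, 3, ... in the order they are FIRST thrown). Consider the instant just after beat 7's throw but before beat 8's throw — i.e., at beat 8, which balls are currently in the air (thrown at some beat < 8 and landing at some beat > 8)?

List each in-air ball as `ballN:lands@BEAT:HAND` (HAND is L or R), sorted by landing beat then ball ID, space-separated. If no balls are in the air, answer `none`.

Answer: ball1:lands@10:L ball2:lands@12:L

Derivation:
Beat 0 (L): throw ball1 h=7 -> lands@7:R; in-air after throw: [b1@7:R]
Beat 2 (L): throw ball2 h=3 -> lands@5:R; in-air after throw: [b2@5:R b1@7:R]
Beat 3 (R): throw ball3 h=1 -> lands@4:L; in-air after throw: [b3@4:L b2@5:R b1@7:R]
Beat 4 (L): throw ball3 h=4 -> lands@8:L; in-air after throw: [b2@5:R b1@7:R b3@8:L]
Beat 5 (R): throw ball2 h=7 -> lands@12:L; in-air after throw: [b1@7:R b3@8:L b2@12:L]
Beat 7 (R): throw ball1 h=3 -> lands@10:L; in-air after throw: [b3@8:L b1@10:L b2@12:L]
Beat 8 (L): throw ball3 h=1 -> lands@9:R; in-air after throw: [b3@9:R b1@10:L b2@12:L]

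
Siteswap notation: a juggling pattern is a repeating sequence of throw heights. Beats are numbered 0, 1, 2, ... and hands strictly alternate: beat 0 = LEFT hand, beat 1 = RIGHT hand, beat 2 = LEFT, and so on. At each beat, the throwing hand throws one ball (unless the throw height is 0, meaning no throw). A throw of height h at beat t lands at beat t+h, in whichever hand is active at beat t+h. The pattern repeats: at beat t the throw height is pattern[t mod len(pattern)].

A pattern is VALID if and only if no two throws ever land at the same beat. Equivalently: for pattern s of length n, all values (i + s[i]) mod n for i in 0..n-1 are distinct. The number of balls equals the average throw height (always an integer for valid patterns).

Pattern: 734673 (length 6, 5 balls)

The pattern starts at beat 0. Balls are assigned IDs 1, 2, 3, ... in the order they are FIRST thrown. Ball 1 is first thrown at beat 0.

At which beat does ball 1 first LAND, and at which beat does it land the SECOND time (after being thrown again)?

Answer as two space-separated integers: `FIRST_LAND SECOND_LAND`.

Answer: 7 10

Derivation:
Beat 0 (L): throw ball1 h=7 -> lands@7:R; in-air after throw: [b1@7:R]
Beat 1 (R): throw ball2 h=3 -> lands@4:L; in-air after throw: [b2@4:L b1@7:R]
Beat 2 (L): throw ball3 h=4 -> lands@6:L; in-air after throw: [b2@4:L b3@6:L b1@7:R]
Beat 3 (R): throw ball4 h=6 -> lands@9:R; in-air after throw: [b2@4:L b3@6:L b1@7:R b4@9:R]
Beat 4 (L): throw ball2 h=7 -> lands@11:R; in-air after throw: [b3@6:L b1@7:R b4@9:R b2@11:R]
Beat 5 (R): throw ball5 h=3 -> lands@8:L; in-air after throw: [b3@6:L b1@7:R b5@8:L b4@9:R b2@11:R]
Beat 6 (L): throw ball3 h=7 -> lands@13:R; in-air after throw: [b1@7:R b5@8:L b4@9:R b2@11:R b3@13:R]
Beat 7 (R): throw ball1 h=3 -> lands@10:L; in-air after throw: [b5@8:L b4@9:R b1@10:L b2@11:R b3@13:R]
Beat 8 (L): throw ball5 h=4 -> lands@12:L; in-air after throw: [b4@9:R b1@10:L b2@11:R b5@12:L b3@13:R]
Beat 9 (R): throw ball4 h=6 -> lands@15:R; in-air after throw: [b1@10:L b2@11:R b5@12:L b3@13:R b4@15:R]
Beat 10 (L): throw ball1 h=7 -> lands@17:R; in-air after throw: [b2@11:R b5@12:L b3@13:R b4@15:R b1@17:R]
Ball 1: thrown@0 h=7 -> first land @7; rethrown@7 h=3 -> second land @10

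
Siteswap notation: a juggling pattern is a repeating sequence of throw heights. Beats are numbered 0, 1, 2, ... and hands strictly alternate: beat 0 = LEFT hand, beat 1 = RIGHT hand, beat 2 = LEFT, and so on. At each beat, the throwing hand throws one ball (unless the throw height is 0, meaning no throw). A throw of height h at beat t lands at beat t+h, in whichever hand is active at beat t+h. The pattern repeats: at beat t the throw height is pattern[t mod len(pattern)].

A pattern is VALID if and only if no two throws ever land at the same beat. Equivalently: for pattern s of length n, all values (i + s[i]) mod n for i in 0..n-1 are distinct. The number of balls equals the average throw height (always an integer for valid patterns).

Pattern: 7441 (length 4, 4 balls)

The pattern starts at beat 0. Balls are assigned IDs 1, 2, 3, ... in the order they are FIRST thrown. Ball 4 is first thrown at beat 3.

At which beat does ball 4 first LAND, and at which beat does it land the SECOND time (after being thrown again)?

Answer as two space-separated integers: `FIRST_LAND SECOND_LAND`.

Beat 0 (L): throw ball1 h=7 -> lands@7:R; in-air after throw: [b1@7:R]
Beat 1 (R): throw ball2 h=4 -> lands@5:R; in-air after throw: [b2@5:R b1@7:R]
Beat 2 (L): throw ball3 h=4 -> lands@6:L; in-air after throw: [b2@5:R b3@6:L b1@7:R]
Beat 3 (R): throw ball4 h=1 -> lands@4:L; in-air after throw: [b4@4:L b2@5:R b3@6:L b1@7:R]
Beat 4 (L): throw ball4 h=7 -> lands@11:R; in-air after throw: [b2@5:R b3@6:L b1@7:R b4@11:R]
Beat 5 (R): throw ball2 h=4 -> lands@9:R; in-air after throw: [b3@6:L b1@7:R b2@9:R b4@11:R]
Beat 6 (L): throw ball3 h=4 -> lands@10:L; in-air after throw: [b1@7:R b2@9:R b3@10:L b4@11:R]
Beat 7 (R): throw ball1 h=1 -> lands@8:L; in-air after throw: [b1@8:L b2@9:R b3@10:L b4@11:R]
Beat 8 (L): throw ball1 h=7 -> lands@15:R; in-air after throw: [b2@9:R b3@10:L b4@11:R b1@15:R]
Beat 9 (R): throw ball2 h=4 -> lands@13:R; in-air after throw: [b3@10:L b4@11:R b2@13:R b1@15:R]
Beat 10 (L): throw ball3 h=4 -> lands@14:L; in-air after throw: [b4@11:R b2@13:R b3@14:L b1@15:R]
Beat 11 (R): throw ball4 h=1 -> lands@12:L; in-air after throw: [b4@12:L b2@13:R b3@14:L b1@15:R]
Ball 4: thrown@3 h=1 -> first land @4; rethrown@4 h=7 -> second land @11

Answer: 4 11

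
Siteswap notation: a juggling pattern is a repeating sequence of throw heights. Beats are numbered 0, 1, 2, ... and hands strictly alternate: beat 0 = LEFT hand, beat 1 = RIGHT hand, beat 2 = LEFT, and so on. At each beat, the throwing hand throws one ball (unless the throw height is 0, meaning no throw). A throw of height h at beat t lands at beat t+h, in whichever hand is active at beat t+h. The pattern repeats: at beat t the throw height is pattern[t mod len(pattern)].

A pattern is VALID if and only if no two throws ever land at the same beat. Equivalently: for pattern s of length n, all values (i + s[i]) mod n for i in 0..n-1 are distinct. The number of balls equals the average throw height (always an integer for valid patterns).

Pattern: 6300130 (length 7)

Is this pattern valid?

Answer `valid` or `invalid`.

Answer: invalid

Derivation:
i=0: (i + s[i]) mod n = (0 + 6) mod 7 = 6
i=1: (i + s[i]) mod n = (1 + 3) mod 7 = 4
i=2: (i + s[i]) mod n = (2 + 0) mod 7 = 2
i=3: (i + s[i]) mod n = (3 + 0) mod 7 = 3
i=4: (i + s[i]) mod n = (4 + 1) mod 7 = 5
i=5: (i + s[i]) mod n = (5 + 3) mod 7 = 1
i=6: (i + s[i]) mod n = (6 + 0) mod 7 = 6
Residues: [6, 4, 2, 3, 5, 1, 6], distinct: False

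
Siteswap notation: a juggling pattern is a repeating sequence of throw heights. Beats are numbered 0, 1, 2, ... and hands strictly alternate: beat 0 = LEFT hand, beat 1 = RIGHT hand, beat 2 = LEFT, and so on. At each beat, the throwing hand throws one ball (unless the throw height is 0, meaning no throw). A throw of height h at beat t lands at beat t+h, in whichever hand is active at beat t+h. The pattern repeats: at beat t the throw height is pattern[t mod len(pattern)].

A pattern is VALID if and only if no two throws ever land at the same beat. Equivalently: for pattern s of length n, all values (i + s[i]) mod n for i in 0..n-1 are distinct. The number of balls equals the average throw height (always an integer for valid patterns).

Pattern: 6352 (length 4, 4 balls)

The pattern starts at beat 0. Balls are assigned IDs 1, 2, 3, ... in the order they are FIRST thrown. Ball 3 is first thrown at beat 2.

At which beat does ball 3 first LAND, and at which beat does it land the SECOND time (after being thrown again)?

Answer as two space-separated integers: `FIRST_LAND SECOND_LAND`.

Beat 0 (L): throw ball1 h=6 -> lands@6:L; in-air after throw: [b1@6:L]
Beat 1 (R): throw ball2 h=3 -> lands@4:L; in-air after throw: [b2@4:L b1@6:L]
Beat 2 (L): throw ball3 h=5 -> lands@7:R; in-air after throw: [b2@4:L b1@6:L b3@7:R]
Beat 3 (R): throw ball4 h=2 -> lands@5:R; in-air after throw: [b2@4:L b4@5:R b1@6:L b3@7:R]
Beat 4 (L): throw ball2 h=6 -> lands@10:L; in-air after throw: [b4@5:R b1@6:L b3@7:R b2@10:L]
Beat 5 (R): throw ball4 h=3 -> lands@8:L; in-air after throw: [b1@6:L b3@7:R b4@8:L b2@10:L]
Beat 6 (L): throw ball1 h=5 -> lands@11:R; in-air after throw: [b3@7:R b4@8:L b2@10:L b1@11:R]
Beat 7 (R): throw ball3 h=2 -> lands@9:R; in-air after throw: [b4@8:L b3@9:R b2@10:L b1@11:R]
Beat 8 (L): throw ball4 h=6 -> lands@14:L; in-air after throw: [b3@9:R b2@10:L b1@11:R b4@14:L]
Beat 9 (R): throw ball3 h=3 -> lands@12:L; in-air after throw: [b2@10:L b1@11:R b3@12:L b4@14:L]
Ball 3: thrown@2 h=5 -> first land @7; rethrown@7 h=2 -> second land @9

Answer: 7 9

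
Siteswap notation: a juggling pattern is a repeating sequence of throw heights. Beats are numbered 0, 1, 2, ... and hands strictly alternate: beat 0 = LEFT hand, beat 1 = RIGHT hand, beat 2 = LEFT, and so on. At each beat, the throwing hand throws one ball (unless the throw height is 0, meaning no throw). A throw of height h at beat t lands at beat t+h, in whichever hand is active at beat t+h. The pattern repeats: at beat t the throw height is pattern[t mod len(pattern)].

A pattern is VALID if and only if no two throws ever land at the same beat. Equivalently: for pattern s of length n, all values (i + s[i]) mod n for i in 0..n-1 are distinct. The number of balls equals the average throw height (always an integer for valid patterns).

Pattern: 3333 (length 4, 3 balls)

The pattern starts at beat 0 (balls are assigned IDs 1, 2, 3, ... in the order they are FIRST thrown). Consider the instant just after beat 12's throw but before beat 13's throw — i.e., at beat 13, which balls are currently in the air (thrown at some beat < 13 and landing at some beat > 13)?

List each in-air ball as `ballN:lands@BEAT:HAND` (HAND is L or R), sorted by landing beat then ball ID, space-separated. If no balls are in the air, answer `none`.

Beat 0 (L): throw ball1 h=3 -> lands@3:R; in-air after throw: [b1@3:R]
Beat 1 (R): throw ball2 h=3 -> lands@4:L; in-air after throw: [b1@3:R b2@4:L]
Beat 2 (L): throw ball3 h=3 -> lands@5:R; in-air after throw: [b1@3:R b2@4:L b3@5:R]
Beat 3 (R): throw ball1 h=3 -> lands@6:L; in-air after throw: [b2@4:L b3@5:R b1@6:L]
Beat 4 (L): throw ball2 h=3 -> lands@7:R; in-air after throw: [b3@5:R b1@6:L b2@7:R]
Beat 5 (R): throw ball3 h=3 -> lands@8:L; in-air after throw: [b1@6:L b2@7:R b3@8:L]
Beat 6 (L): throw ball1 h=3 -> lands@9:R; in-air after throw: [b2@7:R b3@8:L b1@9:R]
Beat 7 (R): throw ball2 h=3 -> lands@10:L; in-air after throw: [b3@8:L b1@9:R b2@10:L]
Beat 8 (L): throw ball3 h=3 -> lands@11:R; in-air after throw: [b1@9:R b2@10:L b3@11:R]
Beat 9 (R): throw ball1 h=3 -> lands@12:L; in-air after throw: [b2@10:L b3@11:R b1@12:L]
Beat 10 (L): throw ball2 h=3 -> lands@13:R; in-air after throw: [b3@11:R b1@12:L b2@13:R]
Beat 11 (R): throw ball3 h=3 -> lands@14:L; in-air after throw: [b1@12:L b2@13:R b3@14:L]
Beat 12 (L): throw ball1 h=3 -> lands@15:R; in-air after throw: [b2@13:R b3@14:L b1@15:R]
Beat 13 (R): throw ball2 h=3 -> lands@16:L; in-air after throw: [b3@14:L b1@15:R b2@16:L]

Answer: ball3:lands@14:L ball1:lands@15:R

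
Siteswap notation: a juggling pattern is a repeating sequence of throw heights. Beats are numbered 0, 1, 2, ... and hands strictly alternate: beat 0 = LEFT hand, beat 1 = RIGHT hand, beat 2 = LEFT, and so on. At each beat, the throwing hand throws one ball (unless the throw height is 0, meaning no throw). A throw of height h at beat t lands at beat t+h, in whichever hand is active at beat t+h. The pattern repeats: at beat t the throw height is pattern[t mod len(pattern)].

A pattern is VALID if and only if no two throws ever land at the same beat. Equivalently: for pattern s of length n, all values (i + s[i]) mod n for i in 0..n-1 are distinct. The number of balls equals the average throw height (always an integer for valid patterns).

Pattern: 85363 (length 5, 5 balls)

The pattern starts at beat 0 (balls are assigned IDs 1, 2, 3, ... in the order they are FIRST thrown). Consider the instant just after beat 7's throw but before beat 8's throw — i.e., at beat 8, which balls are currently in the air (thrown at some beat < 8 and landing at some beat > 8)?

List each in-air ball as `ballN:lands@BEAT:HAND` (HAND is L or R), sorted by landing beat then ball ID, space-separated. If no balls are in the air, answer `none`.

Answer: ball4:lands@9:R ball5:lands@10:L ball2:lands@11:R ball3:lands@13:R

Derivation:
Beat 0 (L): throw ball1 h=8 -> lands@8:L; in-air after throw: [b1@8:L]
Beat 1 (R): throw ball2 h=5 -> lands@6:L; in-air after throw: [b2@6:L b1@8:L]
Beat 2 (L): throw ball3 h=3 -> lands@5:R; in-air after throw: [b3@5:R b2@6:L b1@8:L]
Beat 3 (R): throw ball4 h=6 -> lands@9:R; in-air after throw: [b3@5:R b2@6:L b1@8:L b4@9:R]
Beat 4 (L): throw ball5 h=3 -> lands@7:R; in-air after throw: [b3@5:R b2@6:L b5@7:R b1@8:L b4@9:R]
Beat 5 (R): throw ball3 h=8 -> lands@13:R; in-air after throw: [b2@6:L b5@7:R b1@8:L b4@9:R b3@13:R]
Beat 6 (L): throw ball2 h=5 -> lands@11:R; in-air after throw: [b5@7:R b1@8:L b4@9:R b2@11:R b3@13:R]
Beat 7 (R): throw ball5 h=3 -> lands@10:L; in-air after throw: [b1@8:L b4@9:R b5@10:L b2@11:R b3@13:R]
Beat 8 (L): throw ball1 h=6 -> lands@14:L; in-air after throw: [b4@9:R b5@10:L b2@11:R b3@13:R b1@14:L]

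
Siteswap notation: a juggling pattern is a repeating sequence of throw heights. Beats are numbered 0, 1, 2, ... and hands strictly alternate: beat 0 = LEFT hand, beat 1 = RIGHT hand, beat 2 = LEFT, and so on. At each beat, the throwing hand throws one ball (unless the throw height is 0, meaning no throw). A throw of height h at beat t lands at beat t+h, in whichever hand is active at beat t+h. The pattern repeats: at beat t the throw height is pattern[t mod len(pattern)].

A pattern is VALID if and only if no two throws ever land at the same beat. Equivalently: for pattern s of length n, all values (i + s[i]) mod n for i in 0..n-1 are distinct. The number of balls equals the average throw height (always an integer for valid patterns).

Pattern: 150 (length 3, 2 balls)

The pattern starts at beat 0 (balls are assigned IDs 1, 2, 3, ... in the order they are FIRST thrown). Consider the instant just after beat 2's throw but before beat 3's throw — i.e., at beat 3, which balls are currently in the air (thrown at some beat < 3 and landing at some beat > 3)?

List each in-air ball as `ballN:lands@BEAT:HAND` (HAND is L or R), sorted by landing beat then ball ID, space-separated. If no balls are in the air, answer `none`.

Answer: ball1:lands@6:L

Derivation:
Beat 0 (L): throw ball1 h=1 -> lands@1:R; in-air after throw: [b1@1:R]
Beat 1 (R): throw ball1 h=5 -> lands@6:L; in-air after throw: [b1@6:L]
Beat 3 (R): throw ball2 h=1 -> lands@4:L; in-air after throw: [b2@4:L b1@6:L]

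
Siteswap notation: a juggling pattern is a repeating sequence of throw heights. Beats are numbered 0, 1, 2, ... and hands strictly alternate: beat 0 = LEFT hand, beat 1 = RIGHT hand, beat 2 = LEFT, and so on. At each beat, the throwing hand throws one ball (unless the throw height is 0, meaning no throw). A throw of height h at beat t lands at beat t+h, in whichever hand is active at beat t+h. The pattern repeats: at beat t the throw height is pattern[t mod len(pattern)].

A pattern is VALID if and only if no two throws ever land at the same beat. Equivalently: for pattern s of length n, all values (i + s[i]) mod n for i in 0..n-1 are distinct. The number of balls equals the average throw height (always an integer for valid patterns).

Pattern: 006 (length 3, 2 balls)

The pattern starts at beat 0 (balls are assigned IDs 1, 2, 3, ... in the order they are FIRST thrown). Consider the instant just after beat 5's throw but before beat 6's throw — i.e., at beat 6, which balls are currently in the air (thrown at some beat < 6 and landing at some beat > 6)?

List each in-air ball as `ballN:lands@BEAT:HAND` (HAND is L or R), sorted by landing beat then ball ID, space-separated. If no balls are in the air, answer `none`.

Answer: ball1:lands@8:L ball2:lands@11:R

Derivation:
Beat 2 (L): throw ball1 h=6 -> lands@8:L; in-air after throw: [b1@8:L]
Beat 5 (R): throw ball2 h=6 -> lands@11:R; in-air after throw: [b1@8:L b2@11:R]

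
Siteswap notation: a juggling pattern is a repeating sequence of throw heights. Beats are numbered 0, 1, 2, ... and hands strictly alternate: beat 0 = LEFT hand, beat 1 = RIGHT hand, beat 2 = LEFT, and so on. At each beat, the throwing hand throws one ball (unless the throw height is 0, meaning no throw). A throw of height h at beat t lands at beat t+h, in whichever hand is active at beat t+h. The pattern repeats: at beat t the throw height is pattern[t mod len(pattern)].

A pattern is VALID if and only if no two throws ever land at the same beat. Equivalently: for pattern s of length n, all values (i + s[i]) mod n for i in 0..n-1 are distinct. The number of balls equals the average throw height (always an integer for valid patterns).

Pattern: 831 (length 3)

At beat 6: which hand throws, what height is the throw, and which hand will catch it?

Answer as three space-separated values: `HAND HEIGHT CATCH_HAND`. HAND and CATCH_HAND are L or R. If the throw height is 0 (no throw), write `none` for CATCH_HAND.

Beat 6: 6 mod 2 = 0, so hand = L
Throw height = pattern[6 mod 3] = pattern[0] = 8
Lands at beat 6+8=14, 14 mod 2 = 0, so catch hand = L

Answer: L 8 L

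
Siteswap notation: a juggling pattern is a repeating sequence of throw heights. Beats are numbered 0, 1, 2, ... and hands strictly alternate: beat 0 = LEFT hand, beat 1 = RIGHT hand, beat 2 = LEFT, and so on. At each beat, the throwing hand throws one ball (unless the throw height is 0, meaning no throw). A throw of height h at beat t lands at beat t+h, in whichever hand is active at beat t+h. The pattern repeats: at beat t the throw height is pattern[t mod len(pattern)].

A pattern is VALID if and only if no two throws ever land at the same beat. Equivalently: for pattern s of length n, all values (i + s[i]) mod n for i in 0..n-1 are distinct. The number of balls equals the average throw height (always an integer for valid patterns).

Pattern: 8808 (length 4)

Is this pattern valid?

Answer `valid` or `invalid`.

Answer: valid

Derivation:
i=0: (i + s[i]) mod n = (0 + 8) mod 4 = 0
i=1: (i + s[i]) mod n = (1 + 8) mod 4 = 1
i=2: (i + s[i]) mod n = (2 + 0) mod 4 = 2
i=3: (i + s[i]) mod n = (3 + 8) mod 4 = 3
Residues: [0, 1, 2, 3], distinct: True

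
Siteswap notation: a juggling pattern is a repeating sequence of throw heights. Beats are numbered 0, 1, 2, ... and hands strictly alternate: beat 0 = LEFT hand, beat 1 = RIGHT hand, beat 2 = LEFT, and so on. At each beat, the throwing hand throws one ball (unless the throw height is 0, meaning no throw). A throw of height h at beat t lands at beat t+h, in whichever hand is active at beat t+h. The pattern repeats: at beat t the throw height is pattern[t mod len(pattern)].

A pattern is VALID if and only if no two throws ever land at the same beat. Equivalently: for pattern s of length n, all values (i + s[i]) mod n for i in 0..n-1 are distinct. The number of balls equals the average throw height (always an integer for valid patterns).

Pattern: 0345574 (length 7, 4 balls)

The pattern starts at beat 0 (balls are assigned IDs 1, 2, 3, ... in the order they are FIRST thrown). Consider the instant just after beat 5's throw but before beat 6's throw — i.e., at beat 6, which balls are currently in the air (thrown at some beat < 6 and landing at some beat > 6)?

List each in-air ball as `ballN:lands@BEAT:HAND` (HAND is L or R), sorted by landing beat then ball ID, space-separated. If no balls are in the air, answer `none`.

Beat 1 (R): throw ball1 h=3 -> lands@4:L; in-air after throw: [b1@4:L]
Beat 2 (L): throw ball2 h=4 -> lands@6:L; in-air after throw: [b1@4:L b2@6:L]
Beat 3 (R): throw ball3 h=5 -> lands@8:L; in-air after throw: [b1@4:L b2@6:L b3@8:L]
Beat 4 (L): throw ball1 h=5 -> lands@9:R; in-air after throw: [b2@6:L b3@8:L b1@9:R]
Beat 5 (R): throw ball4 h=7 -> lands@12:L; in-air after throw: [b2@6:L b3@8:L b1@9:R b4@12:L]
Beat 6 (L): throw ball2 h=4 -> lands@10:L; in-air after throw: [b3@8:L b1@9:R b2@10:L b4@12:L]

Answer: ball3:lands@8:L ball1:lands@9:R ball4:lands@12:L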